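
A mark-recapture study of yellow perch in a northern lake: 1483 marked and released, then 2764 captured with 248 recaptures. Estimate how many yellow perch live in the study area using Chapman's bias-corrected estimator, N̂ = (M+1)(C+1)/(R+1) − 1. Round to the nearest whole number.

N̂ = (1483+1)(2764+1)/(248+1) − 1 = 1484·2765/249 − 1
= 4103260/249 − 1 ≈ 16479.0 − 1 ≈ 16478.0 → 16478

N ≈ 16,478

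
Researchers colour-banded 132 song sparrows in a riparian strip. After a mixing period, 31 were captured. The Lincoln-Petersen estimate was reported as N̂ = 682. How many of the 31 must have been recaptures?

From N = M·C/R: R = M·C / N = 132·31 / 682 = 4092 / 682 = 6.

R = 6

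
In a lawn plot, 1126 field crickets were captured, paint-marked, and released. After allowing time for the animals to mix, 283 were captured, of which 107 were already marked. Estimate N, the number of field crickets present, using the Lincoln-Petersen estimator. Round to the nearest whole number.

N ≈ 2978

If marked individuals mix randomly, R/C ≈ M/N, giving N ≈ M·C/R.
N = (1126 × 283) / 107 = 318658 / 107 ≈ 2978.1 → 2978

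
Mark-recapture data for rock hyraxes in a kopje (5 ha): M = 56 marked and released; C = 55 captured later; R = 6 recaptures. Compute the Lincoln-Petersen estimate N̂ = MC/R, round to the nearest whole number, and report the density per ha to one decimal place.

N̂ = 56·55/6 = 3080/6 ≈ 513.3 → 513
Density = N̂ / area = 513 / 5 ≈ 102.60 → 102.6 per ha

density ≈ 102.6 rock hyraxes per ha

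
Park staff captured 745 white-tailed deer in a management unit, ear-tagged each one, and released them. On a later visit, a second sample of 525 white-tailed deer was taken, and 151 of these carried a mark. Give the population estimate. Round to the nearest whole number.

Lincoln-Petersen assumes M/N = R/C, so N = M·C / R.
N = (745 × 525) / 151 = 391125 / 151 ≈ 2590.2 → 2590

N ≈ 2590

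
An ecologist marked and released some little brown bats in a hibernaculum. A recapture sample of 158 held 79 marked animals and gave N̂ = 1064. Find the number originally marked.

From N = M·C/R: M = N·R / C = 1064·79 / 158 = 84056 / 158 = 532.

M = 532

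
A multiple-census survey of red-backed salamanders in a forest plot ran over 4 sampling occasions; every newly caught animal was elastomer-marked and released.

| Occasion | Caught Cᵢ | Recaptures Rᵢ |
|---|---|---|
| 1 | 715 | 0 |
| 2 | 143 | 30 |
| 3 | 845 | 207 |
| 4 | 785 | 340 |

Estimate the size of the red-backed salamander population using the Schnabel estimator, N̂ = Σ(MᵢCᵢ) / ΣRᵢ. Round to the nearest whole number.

N ≈ 3384

Marked at large before each occasion: Mᵢ = Σⱼ<ᵢ (Cⱼ − Rⱼ) → M1=0, M2=715, M3=828, M4=1466
Σ MᵢCᵢ = 0·715 + 715·143 + 828·845 + 1466·785 = 0 + 102245 + 699660 + 1150810 = 1952715
Σ Rᵢ = 0 + 30 + 207 + 340 = 577
N̂ = 1952715 / 577 ≈ 3384.3 → 3384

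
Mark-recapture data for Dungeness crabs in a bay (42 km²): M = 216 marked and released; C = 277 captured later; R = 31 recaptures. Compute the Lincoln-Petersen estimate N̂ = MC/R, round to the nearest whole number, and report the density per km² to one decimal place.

density ≈ 46.0 Dungeness crabs per km²

N̂ = 216·277/31 = 59832/31 ≈ 1930.1 → 1930
Density = N̂ / area = 1930 / 42 ≈ 45.95 → 46.0 per km²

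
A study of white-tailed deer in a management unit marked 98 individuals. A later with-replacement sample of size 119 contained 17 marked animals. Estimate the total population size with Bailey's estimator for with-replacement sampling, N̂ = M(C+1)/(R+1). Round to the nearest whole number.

N ≈ 653

N̂ = 98·(119+1)/(17+1) = 98·120/18 = 11760/18 ≈ 653.3 → 653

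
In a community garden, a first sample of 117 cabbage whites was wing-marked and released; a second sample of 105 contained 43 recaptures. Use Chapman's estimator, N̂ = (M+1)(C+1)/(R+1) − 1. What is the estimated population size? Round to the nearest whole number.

N̂ = (117+1)(105+1)/(43+1) − 1 = 118·106/44 − 1
= 12508/44 − 1 ≈ 284.3 − 1 ≈ 283.3 → 283

N ≈ 283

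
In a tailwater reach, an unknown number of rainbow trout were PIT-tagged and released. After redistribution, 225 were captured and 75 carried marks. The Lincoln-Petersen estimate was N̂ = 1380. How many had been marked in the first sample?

M = 460

From N = M·C/R: M = N·R / C = 1380·75 / 225 = 103500 / 225 = 460.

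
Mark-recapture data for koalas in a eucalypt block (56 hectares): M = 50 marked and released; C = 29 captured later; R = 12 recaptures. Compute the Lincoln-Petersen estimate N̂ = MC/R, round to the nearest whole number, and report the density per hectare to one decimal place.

density ≈ 2.2 koalas per hectare

N̂ = 50·29/12 = 1450/12 ≈ 120.8 → 121
Density = N̂ / area = 121 / 56 ≈ 2.16 → 2.2 per hectare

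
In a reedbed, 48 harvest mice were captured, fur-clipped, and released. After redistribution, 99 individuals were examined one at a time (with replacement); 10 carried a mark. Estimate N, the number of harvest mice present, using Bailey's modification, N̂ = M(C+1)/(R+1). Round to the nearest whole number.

N ≈ 436

N̂ = 48·(99+1)/(10+1) = 48·100/11 = 4800/11 ≈ 436.4 → 436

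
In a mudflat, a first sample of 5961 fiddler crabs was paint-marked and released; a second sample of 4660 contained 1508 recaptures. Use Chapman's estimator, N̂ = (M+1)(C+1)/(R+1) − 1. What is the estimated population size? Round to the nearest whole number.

N ≈ 18,414

N̂ = (5961+1)(4660+1)/(1508+1) − 1 = 5962·4661/1509 − 1
= 27788882/1509 − 1 ≈ 18415.4 − 1 ≈ 18414.4 → 18414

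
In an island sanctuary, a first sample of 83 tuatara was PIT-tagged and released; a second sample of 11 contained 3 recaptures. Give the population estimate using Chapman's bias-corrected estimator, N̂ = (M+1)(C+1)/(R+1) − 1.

N̂ = (83+1)(11+1)/(3+1) − 1 = 84·12/4 − 1
= 1008/4 − 1 = 252 − 1 = 251

N = 251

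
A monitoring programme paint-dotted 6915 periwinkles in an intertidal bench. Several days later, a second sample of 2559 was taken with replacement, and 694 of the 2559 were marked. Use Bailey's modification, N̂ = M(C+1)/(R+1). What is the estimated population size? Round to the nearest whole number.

N̂ = 6915·(2559+1)/(694+1) = 6915·2560/695 = 17702400/695 ≈ 25471.1 → 25471

N ≈ 25,471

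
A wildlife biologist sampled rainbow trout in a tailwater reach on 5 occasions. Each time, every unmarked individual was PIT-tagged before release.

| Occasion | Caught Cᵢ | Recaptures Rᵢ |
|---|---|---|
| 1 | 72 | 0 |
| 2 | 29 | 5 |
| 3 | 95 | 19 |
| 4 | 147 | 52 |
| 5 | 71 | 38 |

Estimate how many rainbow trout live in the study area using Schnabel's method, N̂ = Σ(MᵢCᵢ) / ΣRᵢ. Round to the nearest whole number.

N ≈ 486

Marked at large before each occasion: Mᵢ = Σⱼ<ᵢ (Cⱼ − Rⱼ) → M1=0, M2=72, M3=96, M4=172, M5=267
Σ MᵢCᵢ = 0·72 + 72·29 + 96·95 + 172·147 + 267·71 = 0 + 2088 + 9120 + 25284 + 18957 = 55449
Σ Rᵢ = 0 + 5 + 19 + 52 + 38 = 114
N̂ = 55449 / 114 ≈ 486.4 → 486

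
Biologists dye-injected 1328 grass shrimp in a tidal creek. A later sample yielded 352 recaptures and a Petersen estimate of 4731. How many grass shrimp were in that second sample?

C = 1254

From N = M·C/R: C = N·R / M = 4731·352 / 1328 = 1665312 / 1328 = 1254.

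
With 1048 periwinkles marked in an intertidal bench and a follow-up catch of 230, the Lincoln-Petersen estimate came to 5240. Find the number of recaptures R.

From N = M·C/R: R = M·C / N = 1048·230 / 5240 = 241040 / 5240 = 46.

R = 46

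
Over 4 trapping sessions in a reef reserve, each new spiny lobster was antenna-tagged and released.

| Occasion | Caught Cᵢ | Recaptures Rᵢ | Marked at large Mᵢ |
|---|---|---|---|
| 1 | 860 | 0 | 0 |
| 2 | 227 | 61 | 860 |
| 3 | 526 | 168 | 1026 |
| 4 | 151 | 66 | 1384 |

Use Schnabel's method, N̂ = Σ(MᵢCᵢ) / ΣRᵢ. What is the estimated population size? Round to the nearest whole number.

Σ MᵢCᵢ = 0·860 + 860·227 + 1026·526 + 1384·151 = 0 + 195220 + 539676 + 208984 = 943880
Σ Rᵢ = 0 + 61 + 168 + 66 = 295
N̂ = 943880 / 295 ≈ 3199.6 → 3200

N ≈ 3200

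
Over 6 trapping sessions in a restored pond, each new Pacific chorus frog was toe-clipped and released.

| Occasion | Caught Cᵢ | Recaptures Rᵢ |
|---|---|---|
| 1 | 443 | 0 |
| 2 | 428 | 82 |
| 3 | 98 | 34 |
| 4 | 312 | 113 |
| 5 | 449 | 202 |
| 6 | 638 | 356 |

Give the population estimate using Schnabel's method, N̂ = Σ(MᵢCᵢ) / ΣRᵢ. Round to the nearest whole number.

Marked at large before each occasion: Mᵢ = Σⱼ<ᵢ (Cⱼ − Rⱼ) → M1=0, M2=443, M3=789, M4=853, M5=1052, M6=1299
Σ MᵢCᵢ = 0·443 + 443·428 + 789·98 + 853·312 + 1052·449 + 1299·638 = 0 + 189604 + 77322 + 266136 + 472348 + 828762 = 1834172
Σ Rᵢ = 0 + 82 + 34 + 113 + 202 + 356 = 787
N̂ = 1834172 / 787 ≈ 2330.6 → 2331

N ≈ 2331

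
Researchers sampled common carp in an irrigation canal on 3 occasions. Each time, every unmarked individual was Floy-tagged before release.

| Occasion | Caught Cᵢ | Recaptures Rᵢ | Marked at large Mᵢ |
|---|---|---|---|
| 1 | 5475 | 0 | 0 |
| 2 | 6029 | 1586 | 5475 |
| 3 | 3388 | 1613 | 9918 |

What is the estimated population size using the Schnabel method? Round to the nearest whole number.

Σ MᵢCᵢ = 0·5475 + 5475·6029 + 9918·3388 = 0 + 33008775 + 33602184 = 66610959
Σ Rᵢ = 0 + 1586 + 1613 = 3199
N̂ = 66610959 / 3199 ≈ 20822.4 → 20822

N ≈ 20,822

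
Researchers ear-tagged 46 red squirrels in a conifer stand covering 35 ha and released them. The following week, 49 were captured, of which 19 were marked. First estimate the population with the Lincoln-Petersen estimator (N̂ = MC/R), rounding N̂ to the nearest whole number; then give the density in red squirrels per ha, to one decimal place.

N̂ = 46·49/19 = 2254/19 ≈ 118.6 → 119
Density = N̂ / area = 119 / 35 ≈ 3.40 → 3.4 per ha

density ≈ 3.4 red squirrels per ha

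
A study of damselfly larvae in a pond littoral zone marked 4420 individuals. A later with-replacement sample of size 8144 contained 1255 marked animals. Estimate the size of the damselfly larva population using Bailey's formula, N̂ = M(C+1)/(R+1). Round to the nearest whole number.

N̂ = 4420·(8144+1)/(1255+1) = 4420·8145/1256 = 36000900/1256 ≈ 28663.1 → 28663

N ≈ 28,663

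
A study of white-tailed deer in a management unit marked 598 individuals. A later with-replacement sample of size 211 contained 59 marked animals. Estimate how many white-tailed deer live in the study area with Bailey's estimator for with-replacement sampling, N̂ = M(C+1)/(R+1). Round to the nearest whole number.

N̂ = 598·(211+1)/(59+1) = 598·212/60 = 126776/60 ≈ 2112.9 → 2113

N ≈ 2113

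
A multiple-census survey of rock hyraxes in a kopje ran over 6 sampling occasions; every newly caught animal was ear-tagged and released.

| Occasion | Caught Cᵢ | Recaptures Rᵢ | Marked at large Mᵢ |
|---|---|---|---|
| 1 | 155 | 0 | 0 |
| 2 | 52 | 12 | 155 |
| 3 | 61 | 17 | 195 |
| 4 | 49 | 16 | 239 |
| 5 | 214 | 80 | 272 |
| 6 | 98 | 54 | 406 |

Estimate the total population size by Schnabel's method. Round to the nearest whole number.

Σ MᵢCᵢ = 0·155 + 155·52 + 195·61 + 239·49 + 272·214 + 406·98 = 0 + 8060 + 11895 + 11711 + 58208 + 39788 = 129662
Σ Rᵢ = 0 + 12 + 17 + 16 + 80 + 54 = 179
N̂ = 129662 / 179 ≈ 724.4 → 724

N ≈ 724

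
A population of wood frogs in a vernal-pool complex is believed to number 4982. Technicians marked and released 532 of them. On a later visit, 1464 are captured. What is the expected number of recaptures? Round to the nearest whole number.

expected recaptures ≈ 156

The marked fraction of the population is 532/4982, so in a sample of 1464 expect C·(M/N) marked.
E[R] = 532 × 1464 / 4982 = 778848 / 4982 ≈ 156.3 → 156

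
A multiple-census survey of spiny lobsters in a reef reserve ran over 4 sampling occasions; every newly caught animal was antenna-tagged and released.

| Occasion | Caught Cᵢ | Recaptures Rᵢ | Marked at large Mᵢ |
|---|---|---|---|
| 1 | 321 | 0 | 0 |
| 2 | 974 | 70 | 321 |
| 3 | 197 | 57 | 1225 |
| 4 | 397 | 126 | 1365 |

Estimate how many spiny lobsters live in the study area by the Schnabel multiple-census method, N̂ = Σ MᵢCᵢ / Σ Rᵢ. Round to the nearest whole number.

N ≈ 4332

Σ MᵢCᵢ = 0·321 + 321·974 + 1225·197 + 1365·397 = 0 + 312654 + 241325 + 541905 = 1095884
Σ Rᵢ = 0 + 70 + 57 + 126 = 253
N̂ = 1095884 / 253 ≈ 4331.6 → 4332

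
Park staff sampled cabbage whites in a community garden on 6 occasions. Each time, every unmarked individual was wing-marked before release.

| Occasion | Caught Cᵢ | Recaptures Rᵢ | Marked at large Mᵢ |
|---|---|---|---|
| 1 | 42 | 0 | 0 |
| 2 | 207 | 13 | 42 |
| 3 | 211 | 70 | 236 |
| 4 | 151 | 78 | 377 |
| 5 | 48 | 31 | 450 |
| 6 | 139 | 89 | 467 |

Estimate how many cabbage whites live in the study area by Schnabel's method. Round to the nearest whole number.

Σ MᵢCᵢ = 0·42 + 42·207 + 236·211 + 377·151 + 450·48 + 467·139 = 0 + 8694 + 49796 + 56927 + 21600 + 64913 = 201930
Σ Rᵢ = 0 + 13 + 70 + 78 + 31 + 89 = 281
N̂ = 201930 / 281 ≈ 718.6 → 719

N ≈ 719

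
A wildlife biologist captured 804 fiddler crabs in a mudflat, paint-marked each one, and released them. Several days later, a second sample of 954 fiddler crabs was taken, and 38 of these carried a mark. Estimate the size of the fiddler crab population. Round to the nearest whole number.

N = (804 × 954) / 38 = 767016 / 38 ≈ 20184.6 → 20185

N ≈ 20,185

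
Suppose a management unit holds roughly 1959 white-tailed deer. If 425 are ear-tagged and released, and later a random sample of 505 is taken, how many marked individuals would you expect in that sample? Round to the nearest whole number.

The marked fraction of the population is 425/1959, so in a sample of 505 expect C·(M/N) marked.
E[R] = 425 × 505 / 1959 = 214625 / 1959 ≈ 109.6 → 110

expected recaptures ≈ 110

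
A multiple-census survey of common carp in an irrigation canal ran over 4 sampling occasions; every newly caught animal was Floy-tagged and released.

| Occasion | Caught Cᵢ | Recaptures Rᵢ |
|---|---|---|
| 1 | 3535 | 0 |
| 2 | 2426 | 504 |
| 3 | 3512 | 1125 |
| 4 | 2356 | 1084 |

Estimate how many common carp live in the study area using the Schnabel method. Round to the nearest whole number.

Marked at large before each occasion: Mᵢ = Σⱼ<ᵢ (Cⱼ − Rⱼ) → M1=0, M2=3535, M3=5457, M4=7844
Σ MᵢCᵢ = 0·3535 + 3535·2426 + 5457·3512 + 7844·2356 = 0 + 8575910 + 19164984 + 18480464 = 46221358
Σ Rᵢ = 0 + 504 + 1125 + 1084 = 2713
N̂ = 46221358 / 2713 ≈ 17037.0 → 17037

N ≈ 17,037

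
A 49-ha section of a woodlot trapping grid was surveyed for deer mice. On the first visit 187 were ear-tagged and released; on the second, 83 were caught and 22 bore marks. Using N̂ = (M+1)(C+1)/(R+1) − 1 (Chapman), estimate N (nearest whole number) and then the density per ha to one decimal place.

density ≈ 14.0 deer mice per ha

N̂ = 188·84/23 − 1 = 15792/23 − 1 ≈ 685.6 → 686
Density = N̂ / area = 686 / 49 = 14.0 per ha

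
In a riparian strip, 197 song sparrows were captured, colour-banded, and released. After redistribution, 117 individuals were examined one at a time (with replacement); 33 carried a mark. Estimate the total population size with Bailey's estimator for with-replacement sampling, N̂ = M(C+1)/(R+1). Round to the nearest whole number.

N̂ = 197·(117+1)/(33+1) = 197·118/34 = 23246/34 ≈ 683.7 → 684

N ≈ 684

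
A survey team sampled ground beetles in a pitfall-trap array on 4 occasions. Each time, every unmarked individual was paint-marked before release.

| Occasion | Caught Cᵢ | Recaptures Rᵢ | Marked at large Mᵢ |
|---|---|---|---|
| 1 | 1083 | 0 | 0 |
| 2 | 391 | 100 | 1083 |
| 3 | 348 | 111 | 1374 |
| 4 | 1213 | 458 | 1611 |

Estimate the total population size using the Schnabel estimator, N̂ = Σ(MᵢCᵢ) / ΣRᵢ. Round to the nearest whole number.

N ≈ 4269

Σ MᵢCᵢ = 0·1083 + 1083·391 + 1374·348 + 1611·1213 = 0 + 423453 + 478152 + 1954143 = 2855748
Σ Rᵢ = 0 + 100 + 111 + 458 = 669
N̂ = 2855748 / 669 ≈ 4268.7 → 4269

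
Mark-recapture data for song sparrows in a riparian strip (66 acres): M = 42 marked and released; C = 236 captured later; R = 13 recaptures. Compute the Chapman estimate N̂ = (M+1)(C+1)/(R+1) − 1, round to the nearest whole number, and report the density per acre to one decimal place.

N̂ = 43·237/14 − 1 = 10191/14 − 1 ≈ 726.9 → 727
Density = N̂ / area = 727 / 66 ≈ 11.02 → 11.0 per acre

density ≈ 11.0 song sparrows per acre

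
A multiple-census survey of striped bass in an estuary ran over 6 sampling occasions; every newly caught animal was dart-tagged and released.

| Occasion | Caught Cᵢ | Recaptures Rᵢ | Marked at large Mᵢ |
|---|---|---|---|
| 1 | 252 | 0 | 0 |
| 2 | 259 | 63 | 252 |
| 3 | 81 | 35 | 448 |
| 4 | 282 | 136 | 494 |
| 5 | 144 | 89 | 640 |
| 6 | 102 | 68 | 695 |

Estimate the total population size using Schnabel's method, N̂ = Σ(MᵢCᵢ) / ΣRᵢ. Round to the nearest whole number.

Σ MᵢCᵢ = 0·252 + 252·259 + 448·81 + 494·282 + 640·144 + 695·102 = 0 + 65268 + 36288 + 139308 + 92160 + 70890 = 403914
Σ Rᵢ = 0 + 63 + 35 + 136 + 89 + 68 = 391
N̂ = 403914 / 391 ≈ 1033.0 → 1033

N ≈ 1033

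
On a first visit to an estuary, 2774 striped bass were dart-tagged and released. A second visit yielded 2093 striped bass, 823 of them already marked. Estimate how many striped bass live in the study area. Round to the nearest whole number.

N ≈ 7055

N = (2774 × 2093) / 823 = 5805982 / 823 ≈ 7054.7 → 7055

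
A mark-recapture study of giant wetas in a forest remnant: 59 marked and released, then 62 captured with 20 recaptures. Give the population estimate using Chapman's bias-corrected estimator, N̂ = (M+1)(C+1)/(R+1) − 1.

N̂ = (59+1)(62+1)/(20+1) − 1 = 60·63/21 − 1
= 3780/21 − 1 = 180 − 1 = 179

N = 179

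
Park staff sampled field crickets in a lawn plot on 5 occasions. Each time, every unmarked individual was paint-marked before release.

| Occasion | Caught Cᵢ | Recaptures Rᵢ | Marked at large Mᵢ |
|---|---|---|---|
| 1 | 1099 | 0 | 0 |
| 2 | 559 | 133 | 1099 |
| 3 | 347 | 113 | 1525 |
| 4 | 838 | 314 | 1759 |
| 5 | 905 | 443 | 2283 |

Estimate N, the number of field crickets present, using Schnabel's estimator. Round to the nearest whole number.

N ≈ 4670

Σ MᵢCᵢ = 0·1099 + 1099·559 + 1525·347 + 1759·838 + 2283·905 = 0 + 614341 + 529175 + 1474042 + 2066115 = 4683673
Σ Rᵢ = 0 + 133 + 113 + 314 + 443 = 1003
N̂ = 4683673 / 1003 ≈ 4669.7 → 4670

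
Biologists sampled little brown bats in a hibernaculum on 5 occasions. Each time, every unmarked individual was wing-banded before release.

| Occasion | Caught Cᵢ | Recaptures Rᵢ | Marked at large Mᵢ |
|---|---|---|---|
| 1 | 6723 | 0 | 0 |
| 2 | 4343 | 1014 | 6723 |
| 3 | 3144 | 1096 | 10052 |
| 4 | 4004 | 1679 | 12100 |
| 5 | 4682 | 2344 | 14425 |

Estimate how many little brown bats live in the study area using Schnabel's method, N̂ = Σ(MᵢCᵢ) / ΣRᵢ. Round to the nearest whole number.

Σ MᵢCᵢ = 0·6723 + 6723·4343 + 10052·3144 + 12100·4004 + 14425·4682 = 0 + 29197989 + 31603488 + 48448400 + 67537850 = 176787727
Σ Rᵢ = 0 + 1014 + 1096 + 1679 + 2344 = 6133
N̂ = 176787727 / 6133 ≈ 28825.7 → 28826

N ≈ 28,826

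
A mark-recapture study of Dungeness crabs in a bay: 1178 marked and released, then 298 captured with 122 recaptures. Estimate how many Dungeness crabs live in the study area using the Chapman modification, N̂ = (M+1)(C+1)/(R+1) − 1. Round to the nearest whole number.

N ≈ 2865

N̂ = (1178+1)(298+1)/(122+1) − 1 = 1179·299/123 − 1
= 352521/123 − 1 ≈ 2866.0 − 1 ≈ 2865.0 → 2865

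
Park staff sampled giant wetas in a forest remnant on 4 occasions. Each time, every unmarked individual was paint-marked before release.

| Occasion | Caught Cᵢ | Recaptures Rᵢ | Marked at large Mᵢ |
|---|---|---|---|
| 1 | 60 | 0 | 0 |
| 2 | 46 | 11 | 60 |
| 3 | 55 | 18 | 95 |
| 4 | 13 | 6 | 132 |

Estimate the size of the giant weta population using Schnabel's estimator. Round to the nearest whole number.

Σ MᵢCᵢ = 0·60 + 60·46 + 95·55 + 132·13 = 0 + 2760 + 5225 + 1716 = 9701
Σ Rᵢ = 0 + 11 + 18 + 6 = 35
N̂ = 9701 / 35 ≈ 277.2 → 277

N ≈ 277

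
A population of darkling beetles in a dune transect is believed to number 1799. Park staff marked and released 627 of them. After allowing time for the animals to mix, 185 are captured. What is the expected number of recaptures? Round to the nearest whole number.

expected recaptures ≈ 64

Expected recaptures E[R] = M·C / N.
E[R] = 627 × 185 / 1799 = 115995 / 1799 ≈ 64.48 → 64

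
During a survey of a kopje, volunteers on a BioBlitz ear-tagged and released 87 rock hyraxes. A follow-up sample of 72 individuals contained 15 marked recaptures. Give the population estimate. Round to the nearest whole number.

N ≈ 418

Lincoln-Petersen assumes M/N = R/C, so N = M·C / R.
N = (87 × 72) / 15 = 6264 / 15 ≈ 417.6 → 418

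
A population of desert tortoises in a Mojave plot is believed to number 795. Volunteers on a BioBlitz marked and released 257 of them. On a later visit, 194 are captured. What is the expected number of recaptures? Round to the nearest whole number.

The marked fraction of the population is 257/795, so in a sample of 194 expect C·(M/N) marked.
E[R] = 257 × 194 / 795 = 49858 / 795 ≈ 62.7 → 63

expected recaptures ≈ 63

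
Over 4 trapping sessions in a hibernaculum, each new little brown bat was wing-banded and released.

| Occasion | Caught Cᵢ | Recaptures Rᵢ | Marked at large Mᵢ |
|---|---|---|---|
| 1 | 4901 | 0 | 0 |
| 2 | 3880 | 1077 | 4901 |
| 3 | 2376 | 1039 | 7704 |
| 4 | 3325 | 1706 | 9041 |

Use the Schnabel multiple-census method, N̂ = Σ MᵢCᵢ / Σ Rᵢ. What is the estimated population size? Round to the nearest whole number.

N ≈ 17,630

Σ MᵢCᵢ = 0·4901 + 4901·3880 + 7704·2376 + 9041·3325 = 0 + 19015880 + 18304704 + 30061325 = 67381909
Σ Rᵢ = 0 + 1077 + 1039 + 1706 = 3822
N̂ = 67381909 / 3822 ≈ 17630.0 → 17630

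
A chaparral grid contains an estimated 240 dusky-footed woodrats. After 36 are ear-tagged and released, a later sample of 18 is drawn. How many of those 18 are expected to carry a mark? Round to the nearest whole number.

Expected recaptures E[R] = M·C / N.
E[R] = 36 × 18 / 240 = 648 / 240 ≈ 2.7 → 3

expected recaptures ≈ 3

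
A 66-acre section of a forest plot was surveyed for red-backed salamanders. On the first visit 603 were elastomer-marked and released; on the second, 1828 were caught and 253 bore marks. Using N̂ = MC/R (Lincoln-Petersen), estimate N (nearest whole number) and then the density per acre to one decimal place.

density ≈ 66.0 red-backed salamanders per acre

N̂ = 603·1828/253 = 1102284/253 ≈ 4356.9 → 4357
Density = N̂ / area = 4357 / 66 ≈ 66.02 → 66.0 per acre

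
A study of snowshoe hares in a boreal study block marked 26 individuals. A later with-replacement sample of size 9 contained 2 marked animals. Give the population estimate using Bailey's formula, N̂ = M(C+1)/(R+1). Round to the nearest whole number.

N̂ = 26·(9+1)/(2+1) = 26·10/3 = 260/3 ≈ 86.7 → 87

N ≈ 87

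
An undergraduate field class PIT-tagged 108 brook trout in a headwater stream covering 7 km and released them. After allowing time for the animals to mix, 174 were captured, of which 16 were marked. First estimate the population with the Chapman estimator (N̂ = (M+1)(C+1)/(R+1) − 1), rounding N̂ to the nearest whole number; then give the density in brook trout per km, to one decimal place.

N̂ = 109·175/17 − 1 = 19075/17 − 1 ≈ 1121.1 → 1121
Density = N̂ / area = 1121 / 7 ≈ 160.14 → 160.1 per km

density ≈ 160.1 brook trout per km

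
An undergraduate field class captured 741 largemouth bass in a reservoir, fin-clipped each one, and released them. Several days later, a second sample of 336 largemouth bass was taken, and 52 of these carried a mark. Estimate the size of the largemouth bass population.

N = (741 × 336) / 52 = 248976 / 52 = 4788

N = 4788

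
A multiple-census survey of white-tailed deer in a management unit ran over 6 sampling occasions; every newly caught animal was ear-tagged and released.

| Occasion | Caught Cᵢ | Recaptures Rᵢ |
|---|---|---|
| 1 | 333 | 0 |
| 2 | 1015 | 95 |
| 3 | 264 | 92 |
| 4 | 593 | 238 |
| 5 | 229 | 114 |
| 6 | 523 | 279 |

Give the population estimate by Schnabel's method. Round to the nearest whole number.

Marked at large before each occasion: Mᵢ = Σⱼ<ᵢ (Cⱼ − Rⱼ) → M1=0, M2=333, M3=1253, M4=1425, M5=1780, M6=1895
Σ MᵢCᵢ = 0·333 + 333·1015 + 1253·264 + 1425·593 + 1780·229 + 1895·523 = 0 + 337995 + 330792 + 845025 + 407620 + 991085 = 2912517
Σ Rᵢ = 0 + 95 + 92 + 238 + 114 + 279 = 818
N̂ = 2912517 / 818 ≈ 3560.5 → 3561

N ≈ 3561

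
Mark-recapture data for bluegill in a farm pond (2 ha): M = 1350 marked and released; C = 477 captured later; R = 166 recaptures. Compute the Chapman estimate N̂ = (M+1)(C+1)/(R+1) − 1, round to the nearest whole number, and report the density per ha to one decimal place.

N̂ = 1351·478/167 − 1 = 645778/167 − 1 ≈ 3865.9 → 3866
Density = N̂ / area = 3866 / 2 = 1933.0 per ha

density ≈ 1933.0 bluegill per ha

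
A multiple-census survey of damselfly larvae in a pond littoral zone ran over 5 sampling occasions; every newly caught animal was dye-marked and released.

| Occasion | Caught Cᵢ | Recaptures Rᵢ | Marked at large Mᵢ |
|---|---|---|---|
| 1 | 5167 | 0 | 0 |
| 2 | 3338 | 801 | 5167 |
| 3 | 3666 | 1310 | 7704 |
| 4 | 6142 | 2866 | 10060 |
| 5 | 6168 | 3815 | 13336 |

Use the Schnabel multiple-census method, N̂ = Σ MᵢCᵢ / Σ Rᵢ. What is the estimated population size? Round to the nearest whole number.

N ≈ 21,558

Σ MᵢCᵢ = 0·5167 + 5167·3338 + 7704·3666 + 10060·6142 + 13336·6168 = 0 + 17247446 + 28242864 + 61788520 + 82256448 = 189535278
Σ Rᵢ = 0 + 801 + 1310 + 2866 + 3815 = 8792
N̂ = 189535278 / 8792 ≈ 21557.7 → 21558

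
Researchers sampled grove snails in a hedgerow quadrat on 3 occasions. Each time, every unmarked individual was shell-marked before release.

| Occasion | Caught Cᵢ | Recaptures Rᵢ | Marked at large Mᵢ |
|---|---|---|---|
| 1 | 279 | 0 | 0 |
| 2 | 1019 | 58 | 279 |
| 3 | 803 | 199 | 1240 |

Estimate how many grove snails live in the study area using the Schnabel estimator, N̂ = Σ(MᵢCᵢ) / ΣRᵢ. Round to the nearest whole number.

N ≈ 4981

Σ MᵢCᵢ = 0·279 + 279·1019 + 1240·803 = 0 + 284301 + 995720 = 1280021
Σ Rᵢ = 0 + 58 + 199 = 257
N̂ = 1280021 / 257 ≈ 4980.6 → 4981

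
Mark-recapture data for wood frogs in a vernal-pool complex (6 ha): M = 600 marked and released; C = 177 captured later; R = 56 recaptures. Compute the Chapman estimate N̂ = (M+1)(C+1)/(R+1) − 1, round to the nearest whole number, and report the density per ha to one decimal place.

N̂ = 601·178/57 − 1 = 106978/57 − 1 ≈ 1875.8 → 1876
Density = N̂ / area = 1876 / 6 ≈ 312.67 → 312.7 per ha

density ≈ 312.7 wood frogs per ha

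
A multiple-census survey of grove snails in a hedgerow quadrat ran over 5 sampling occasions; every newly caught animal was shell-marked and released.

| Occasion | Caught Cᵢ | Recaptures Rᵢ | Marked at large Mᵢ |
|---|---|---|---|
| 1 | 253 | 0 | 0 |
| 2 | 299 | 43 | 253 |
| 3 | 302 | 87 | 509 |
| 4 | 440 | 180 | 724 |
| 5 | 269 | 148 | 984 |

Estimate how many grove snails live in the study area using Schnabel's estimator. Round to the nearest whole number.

N ≈ 1774

Σ MᵢCᵢ = 0·253 + 253·299 + 509·302 + 724·440 + 984·269 = 0 + 75647 + 153718 + 318560 + 264696 = 812621
Σ Rᵢ = 0 + 43 + 87 + 180 + 148 = 458
N̂ = 812621 / 458 ≈ 1774.3 → 1774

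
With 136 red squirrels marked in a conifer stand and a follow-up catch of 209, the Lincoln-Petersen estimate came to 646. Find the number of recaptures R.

R = 44

From N = M·C/R: R = M·C / N = 136·209 / 646 = 28424 / 646 = 44.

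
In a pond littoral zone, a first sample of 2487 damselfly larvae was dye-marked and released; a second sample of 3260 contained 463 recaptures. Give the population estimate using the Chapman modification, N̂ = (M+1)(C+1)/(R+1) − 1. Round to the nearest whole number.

N ≈ 17,485

N̂ = (2487+1)(3260+1)/(463+1) − 1 = 2488·3261/464 − 1
= 8113368/464 − 1 ≈ 17485.7 − 1 ≈ 17484.7 → 17485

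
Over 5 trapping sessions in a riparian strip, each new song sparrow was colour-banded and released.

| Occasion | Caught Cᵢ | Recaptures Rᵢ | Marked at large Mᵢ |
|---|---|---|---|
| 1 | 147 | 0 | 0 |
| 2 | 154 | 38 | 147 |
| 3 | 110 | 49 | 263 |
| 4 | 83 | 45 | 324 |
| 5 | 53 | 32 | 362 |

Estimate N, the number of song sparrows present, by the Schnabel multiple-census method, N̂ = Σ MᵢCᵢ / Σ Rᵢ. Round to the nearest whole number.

Σ MᵢCᵢ = 0·147 + 147·154 + 263·110 + 324·83 + 362·53 = 0 + 22638 + 28930 + 26892 + 19186 = 97646
Σ Rᵢ = 0 + 38 + 49 + 45 + 32 = 164
N̂ = 97646 / 164 ≈ 595.4 → 595

N ≈ 595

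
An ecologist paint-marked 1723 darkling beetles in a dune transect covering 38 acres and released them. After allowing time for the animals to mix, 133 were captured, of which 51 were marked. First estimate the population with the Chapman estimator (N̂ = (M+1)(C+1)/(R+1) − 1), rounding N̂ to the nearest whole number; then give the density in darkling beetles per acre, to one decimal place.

density ≈ 116.9 darkling beetles per acre

N̂ = 1724·134/52 − 1 = 231016/52 − 1 ≈ 4441.6 → 4442
Density = N̂ / area = 4442 / 38 ≈ 116.89 → 116.9 per acre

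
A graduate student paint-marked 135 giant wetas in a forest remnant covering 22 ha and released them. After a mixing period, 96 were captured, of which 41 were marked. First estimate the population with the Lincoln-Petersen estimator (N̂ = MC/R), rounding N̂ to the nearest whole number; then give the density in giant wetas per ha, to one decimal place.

N̂ = 135·96/41 = 12960/41 ≈ 316.1 → 316
Density = N̂ / area = 316 / 22 ≈ 14.36 → 14.4 per ha

density ≈ 14.4 giant wetas per ha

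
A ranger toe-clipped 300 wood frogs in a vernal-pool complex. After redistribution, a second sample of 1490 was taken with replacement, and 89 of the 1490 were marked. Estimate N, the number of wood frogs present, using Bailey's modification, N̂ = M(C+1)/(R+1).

N̂ = 300·(1490+1)/(89+1) = 300·1491/90 = 447300/90 = 4970

N = 4970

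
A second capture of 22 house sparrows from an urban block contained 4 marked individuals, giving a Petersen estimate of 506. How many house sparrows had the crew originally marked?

From N = M·C/R: M = N·R / C = 506·4 / 22 = 2024 / 22 = 92.

M = 92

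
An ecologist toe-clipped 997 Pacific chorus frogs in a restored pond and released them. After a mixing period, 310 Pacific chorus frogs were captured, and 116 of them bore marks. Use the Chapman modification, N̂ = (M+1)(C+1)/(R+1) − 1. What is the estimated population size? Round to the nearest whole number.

N ≈ 2652

N̂ = (997+1)(310+1)/(116+1) − 1 = 998·311/117 − 1
= 310378/117 − 1 ≈ 2652.8 − 1 ≈ 2651.8 → 2652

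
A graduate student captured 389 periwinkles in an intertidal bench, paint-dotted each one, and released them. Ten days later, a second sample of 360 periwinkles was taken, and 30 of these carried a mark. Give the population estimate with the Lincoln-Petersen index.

N = (389 × 360) / 30 = 140040 / 30 = 4668

N = 4668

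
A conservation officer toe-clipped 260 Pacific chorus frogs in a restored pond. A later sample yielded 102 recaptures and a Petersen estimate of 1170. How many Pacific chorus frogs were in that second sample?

From N = M·C/R: C = N·R / M = 1170·102 / 260 = 119340 / 260 = 459.

C = 459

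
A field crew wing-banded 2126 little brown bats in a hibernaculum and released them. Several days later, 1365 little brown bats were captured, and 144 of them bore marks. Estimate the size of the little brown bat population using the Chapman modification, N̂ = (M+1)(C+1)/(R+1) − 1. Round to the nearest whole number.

N ≈ 20,037

N̂ = (2126+1)(1365+1)/(144+1) − 1 = 2127·1366/145 − 1
= 2905482/145 − 1 ≈ 20037.8 − 1 ≈ 20036.8 → 20037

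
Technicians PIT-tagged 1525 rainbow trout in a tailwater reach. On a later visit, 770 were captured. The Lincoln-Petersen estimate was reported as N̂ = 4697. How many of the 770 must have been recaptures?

R = 250

From N = M·C/R: R = M·C / N = 1525·770 / 4697 = 1174250 / 4697 = 250.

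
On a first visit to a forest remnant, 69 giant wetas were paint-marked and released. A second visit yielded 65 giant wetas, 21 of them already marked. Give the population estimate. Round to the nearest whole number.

N ≈ 214

If marked individuals mix randomly, R/C ≈ M/N, giving N ≈ M·C/R.
N = (69 × 65) / 21 = 4485 / 21 ≈ 213.6 → 214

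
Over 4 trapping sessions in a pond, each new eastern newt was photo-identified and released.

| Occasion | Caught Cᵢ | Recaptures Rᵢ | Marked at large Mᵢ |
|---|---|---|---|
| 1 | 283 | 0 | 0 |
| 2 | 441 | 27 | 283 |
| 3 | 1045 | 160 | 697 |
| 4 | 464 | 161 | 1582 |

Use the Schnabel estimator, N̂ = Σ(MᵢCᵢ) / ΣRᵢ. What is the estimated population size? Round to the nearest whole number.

Σ MᵢCᵢ = 0·283 + 283·441 + 697·1045 + 1582·464 = 0 + 124803 + 728365 + 734048 = 1587216
Σ Rᵢ = 0 + 27 + 160 + 161 = 348
N̂ = 1587216 / 348 ≈ 4561.0 → 4561

N ≈ 4561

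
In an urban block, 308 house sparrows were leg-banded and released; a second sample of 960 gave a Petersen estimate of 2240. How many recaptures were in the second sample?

From N = M·C/R: R = M·C / N = 308·960 / 2240 = 295680 / 2240 = 132.

R = 132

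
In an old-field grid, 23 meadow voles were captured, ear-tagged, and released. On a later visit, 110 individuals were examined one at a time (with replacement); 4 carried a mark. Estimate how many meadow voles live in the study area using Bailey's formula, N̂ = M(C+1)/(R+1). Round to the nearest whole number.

N ≈ 511

N̂ = 23·(110+1)/(4+1) = 23·111/5 = 2553/5 ≈ 510.6 → 511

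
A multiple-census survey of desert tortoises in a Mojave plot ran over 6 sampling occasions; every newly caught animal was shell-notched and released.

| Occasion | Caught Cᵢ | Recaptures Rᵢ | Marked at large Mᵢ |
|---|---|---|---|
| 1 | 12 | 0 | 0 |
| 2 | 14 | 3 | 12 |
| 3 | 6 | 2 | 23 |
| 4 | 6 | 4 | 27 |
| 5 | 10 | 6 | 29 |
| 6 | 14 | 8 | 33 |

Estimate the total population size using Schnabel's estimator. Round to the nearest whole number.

Σ MᵢCᵢ = 0·12 + 12·14 + 23·6 + 27·6 + 29·10 + 33·14 = 0 + 168 + 138 + 162 + 290 + 462 = 1220
Σ Rᵢ = 0 + 3 + 2 + 4 + 6 + 8 = 23
N̂ = 1220 / 23 ≈ 53.0 → 53

N ≈ 53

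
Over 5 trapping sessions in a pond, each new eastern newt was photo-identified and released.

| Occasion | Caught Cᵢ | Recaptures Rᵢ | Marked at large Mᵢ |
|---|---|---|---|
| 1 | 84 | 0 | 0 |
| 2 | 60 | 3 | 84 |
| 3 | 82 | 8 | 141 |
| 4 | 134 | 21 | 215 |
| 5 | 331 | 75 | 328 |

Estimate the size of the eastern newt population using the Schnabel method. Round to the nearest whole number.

Σ MᵢCᵢ = 0·84 + 84·60 + 141·82 + 215·134 + 328·331 = 0 + 5040 + 11562 + 28810 + 108568 = 153980
Σ Rᵢ = 0 + 3 + 8 + 21 + 75 = 107
N̂ = 153980 / 107 ≈ 1439.1 → 1439

N ≈ 1439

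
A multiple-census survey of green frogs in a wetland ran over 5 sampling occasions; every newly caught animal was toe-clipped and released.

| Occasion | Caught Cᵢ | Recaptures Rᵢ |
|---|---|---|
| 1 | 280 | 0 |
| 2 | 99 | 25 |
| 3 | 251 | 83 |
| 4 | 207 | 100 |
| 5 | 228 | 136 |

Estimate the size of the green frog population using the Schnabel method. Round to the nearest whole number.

Marked at large before each occasion: Mᵢ = Σⱼ<ᵢ (Cⱼ − Rⱼ) → M1=0, M2=280, M3=354, M4=522, M5=629
Σ MᵢCᵢ = 0·280 + 280·99 + 354·251 + 522·207 + 629·228 = 0 + 27720 + 88854 + 108054 + 143412 = 368040
Σ Rᵢ = 0 + 25 + 83 + 100 + 136 = 344
N̂ = 368040 / 344 ≈ 1069.9 → 1070

N ≈ 1070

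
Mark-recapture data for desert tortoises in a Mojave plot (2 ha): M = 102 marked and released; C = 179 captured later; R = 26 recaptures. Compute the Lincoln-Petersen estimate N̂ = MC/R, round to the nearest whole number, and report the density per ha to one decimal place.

density ≈ 351.0 desert tortoises per ha

N̂ = 102·179/26 = 18258/26 ≈ 702.2 → 702
Density = N̂ / area = 702 / 2 = 351.0 per ha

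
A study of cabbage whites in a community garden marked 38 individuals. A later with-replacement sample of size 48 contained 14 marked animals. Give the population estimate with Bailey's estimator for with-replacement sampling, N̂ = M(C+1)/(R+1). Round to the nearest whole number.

N ≈ 124

N̂ = 38·(48+1)/(14+1) = 38·49/15 = 1862/15 ≈ 124.1 → 124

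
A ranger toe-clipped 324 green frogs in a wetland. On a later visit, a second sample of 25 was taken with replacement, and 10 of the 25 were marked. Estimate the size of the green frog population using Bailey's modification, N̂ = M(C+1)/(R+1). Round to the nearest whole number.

N̂ = 324·(25+1)/(10+1) = 324·26/11 = 8424/11 ≈ 765.8 → 766

N ≈ 766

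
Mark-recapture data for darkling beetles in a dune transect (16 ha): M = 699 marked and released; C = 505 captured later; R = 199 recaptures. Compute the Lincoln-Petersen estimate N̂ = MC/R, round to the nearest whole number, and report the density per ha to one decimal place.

N̂ = 699·505/199 = 352995/199 ≈ 1773.8 → 1774
Density = N̂ / area = 1774 / 16 ≈ 110.88 → 110.9 per ha

density ≈ 110.9 darkling beetles per ha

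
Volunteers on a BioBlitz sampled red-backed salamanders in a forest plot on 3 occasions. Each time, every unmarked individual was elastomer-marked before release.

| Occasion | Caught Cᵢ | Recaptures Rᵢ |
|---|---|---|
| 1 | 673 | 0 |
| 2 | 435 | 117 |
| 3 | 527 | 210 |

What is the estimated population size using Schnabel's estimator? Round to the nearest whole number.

N ≈ 2492

Marked at large before each occasion: Mᵢ = Σⱼ<ᵢ (Cⱼ − Rⱼ) → M1=0, M2=673, M3=991
Σ MᵢCᵢ = 0·673 + 673·435 + 991·527 = 0 + 292755 + 522257 = 815012
Σ Rᵢ = 0 + 117 + 210 = 327
N̂ = 815012 / 327 ≈ 2492.4 → 2492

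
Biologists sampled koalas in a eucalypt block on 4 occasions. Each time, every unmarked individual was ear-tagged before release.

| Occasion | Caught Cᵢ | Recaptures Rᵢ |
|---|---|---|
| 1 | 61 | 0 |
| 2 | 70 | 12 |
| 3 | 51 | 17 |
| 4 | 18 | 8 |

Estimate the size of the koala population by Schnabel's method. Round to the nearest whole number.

N ≈ 354

Marked at large before each occasion: Mᵢ = Σⱼ<ᵢ (Cⱼ − Rⱼ) → M1=0, M2=61, M3=119, M4=153
Σ MᵢCᵢ = 0·61 + 61·70 + 119·51 + 153·18 = 0 + 4270 + 6069 + 2754 = 13093
Σ Rᵢ = 0 + 12 + 17 + 8 = 37
N̂ = 13093 / 37 ≈ 353.9 → 354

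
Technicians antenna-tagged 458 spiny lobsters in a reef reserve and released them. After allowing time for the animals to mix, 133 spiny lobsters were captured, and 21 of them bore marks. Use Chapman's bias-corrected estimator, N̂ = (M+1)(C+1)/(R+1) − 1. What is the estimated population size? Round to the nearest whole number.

N̂ = (458+1)(133+1)/(21+1) − 1 = 459·134/22 − 1
= 61506/22 − 1 ≈ 2795.7 − 1 ≈ 2794.7 → 2795

N ≈ 2795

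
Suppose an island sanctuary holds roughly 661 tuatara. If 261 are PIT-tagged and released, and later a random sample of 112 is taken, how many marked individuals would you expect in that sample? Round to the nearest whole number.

The marked fraction of the population is 261/661, so in a sample of 112 expect C·(M/N) marked.
E[R] = 261 × 112 / 661 = 29232 / 661 ≈ 44.2 → 44

expected recaptures ≈ 44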